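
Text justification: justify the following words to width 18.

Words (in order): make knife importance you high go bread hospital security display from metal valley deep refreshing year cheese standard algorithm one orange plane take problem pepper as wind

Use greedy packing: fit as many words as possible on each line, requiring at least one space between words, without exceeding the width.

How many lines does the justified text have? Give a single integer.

Answer: 12

Derivation:
Line 1: ['make', 'knife'] (min_width=10, slack=8)
Line 2: ['importance', 'you'] (min_width=14, slack=4)
Line 3: ['high', 'go', 'bread'] (min_width=13, slack=5)
Line 4: ['hospital', 'security'] (min_width=17, slack=1)
Line 5: ['display', 'from', 'metal'] (min_width=18, slack=0)
Line 6: ['valley', 'deep'] (min_width=11, slack=7)
Line 7: ['refreshing', 'year'] (min_width=15, slack=3)
Line 8: ['cheese', 'standard'] (min_width=15, slack=3)
Line 9: ['algorithm', 'one'] (min_width=13, slack=5)
Line 10: ['orange', 'plane', 'take'] (min_width=17, slack=1)
Line 11: ['problem', 'pepper', 'as'] (min_width=17, slack=1)
Line 12: ['wind'] (min_width=4, slack=14)
Total lines: 12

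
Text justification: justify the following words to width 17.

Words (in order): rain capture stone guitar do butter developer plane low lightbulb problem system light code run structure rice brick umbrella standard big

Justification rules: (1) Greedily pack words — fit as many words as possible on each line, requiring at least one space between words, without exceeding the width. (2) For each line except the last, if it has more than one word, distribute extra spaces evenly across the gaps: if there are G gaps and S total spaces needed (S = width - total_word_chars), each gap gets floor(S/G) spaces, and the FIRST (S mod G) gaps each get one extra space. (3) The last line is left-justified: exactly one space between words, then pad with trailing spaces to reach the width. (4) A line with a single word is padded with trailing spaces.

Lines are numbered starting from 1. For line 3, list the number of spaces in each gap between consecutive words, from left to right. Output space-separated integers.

Answer: 2

Derivation:
Line 1: ['rain', 'capture'] (min_width=12, slack=5)
Line 2: ['stone', 'guitar', 'do'] (min_width=15, slack=2)
Line 3: ['butter', 'developer'] (min_width=16, slack=1)
Line 4: ['plane', 'low'] (min_width=9, slack=8)
Line 5: ['lightbulb', 'problem'] (min_width=17, slack=0)
Line 6: ['system', 'light', 'code'] (min_width=17, slack=0)
Line 7: ['run', 'structure'] (min_width=13, slack=4)
Line 8: ['rice', 'brick'] (min_width=10, slack=7)
Line 9: ['umbrella', 'standard'] (min_width=17, slack=0)
Line 10: ['big'] (min_width=3, slack=14)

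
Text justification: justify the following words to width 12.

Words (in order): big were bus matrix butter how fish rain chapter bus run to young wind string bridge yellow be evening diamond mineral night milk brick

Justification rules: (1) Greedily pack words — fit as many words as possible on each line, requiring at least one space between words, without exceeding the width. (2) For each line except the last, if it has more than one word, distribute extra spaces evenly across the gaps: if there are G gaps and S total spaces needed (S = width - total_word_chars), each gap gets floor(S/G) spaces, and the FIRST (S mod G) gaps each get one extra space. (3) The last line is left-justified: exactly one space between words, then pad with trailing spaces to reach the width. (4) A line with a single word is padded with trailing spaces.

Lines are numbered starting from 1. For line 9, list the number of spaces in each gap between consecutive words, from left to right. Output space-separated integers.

Answer: 4

Derivation:
Line 1: ['big', 'were', 'bus'] (min_width=12, slack=0)
Line 2: ['matrix'] (min_width=6, slack=6)
Line 3: ['butter', 'how'] (min_width=10, slack=2)
Line 4: ['fish', 'rain'] (min_width=9, slack=3)
Line 5: ['chapter', 'bus'] (min_width=11, slack=1)
Line 6: ['run', 'to', 'young'] (min_width=12, slack=0)
Line 7: ['wind', 'string'] (min_width=11, slack=1)
Line 8: ['bridge'] (min_width=6, slack=6)
Line 9: ['yellow', 'be'] (min_width=9, slack=3)
Line 10: ['evening'] (min_width=7, slack=5)
Line 11: ['diamond'] (min_width=7, slack=5)
Line 12: ['mineral'] (min_width=7, slack=5)
Line 13: ['night', 'milk'] (min_width=10, slack=2)
Line 14: ['brick'] (min_width=5, slack=7)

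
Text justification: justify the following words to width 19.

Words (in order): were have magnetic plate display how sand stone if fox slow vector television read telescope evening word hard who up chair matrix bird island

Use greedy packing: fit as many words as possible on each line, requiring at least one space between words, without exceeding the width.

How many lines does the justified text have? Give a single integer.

Line 1: ['were', 'have', 'magnetic'] (min_width=18, slack=1)
Line 2: ['plate', 'display', 'how'] (min_width=17, slack=2)
Line 3: ['sand', 'stone', 'if', 'fox'] (min_width=17, slack=2)
Line 4: ['slow', 'vector'] (min_width=11, slack=8)
Line 5: ['television', 'read'] (min_width=15, slack=4)
Line 6: ['telescope', 'evening'] (min_width=17, slack=2)
Line 7: ['word', 'hard', 'who', 'up'] (min_width=16, slack=3)
Line 8: ['chair', 'matrix', 'bird'] (min_width=17, slack=2)
Line 9: ['island'] (min_width=6, slack=13)
Total lines: 9

Answer: 9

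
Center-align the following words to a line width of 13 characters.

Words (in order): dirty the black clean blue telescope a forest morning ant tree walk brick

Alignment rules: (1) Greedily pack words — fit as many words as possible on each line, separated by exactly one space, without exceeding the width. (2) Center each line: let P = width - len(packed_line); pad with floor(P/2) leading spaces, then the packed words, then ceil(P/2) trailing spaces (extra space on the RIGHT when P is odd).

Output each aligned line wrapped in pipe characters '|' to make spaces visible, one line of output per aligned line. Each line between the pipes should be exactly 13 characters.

Line 1: ['dirty', 'the'] (min_width=9, slack=4)
Line 2: ['black', 'clean'] (min_width=11, slack=2)
Line 3: ['blue'] (min_width=4, slack=9)
Line 4: ['telescope', 'a'] (min_width=11, slack=2)
Line 5: ['forest'] (min_width=6, slack=7)
Line 6: ['morning', 'ant'] (min_width=11, slack=2)
Line 7: ['tree', 'walk'] (min_width=9, slack=4)
Line 8: ['brick'] (min_width=5, slack=8)

Answer: |  dirty the  |
| black clean |
|    blue     |
| telescope a |
|   forest    |
| morning ant |
|  tree walk  |
|    brick    |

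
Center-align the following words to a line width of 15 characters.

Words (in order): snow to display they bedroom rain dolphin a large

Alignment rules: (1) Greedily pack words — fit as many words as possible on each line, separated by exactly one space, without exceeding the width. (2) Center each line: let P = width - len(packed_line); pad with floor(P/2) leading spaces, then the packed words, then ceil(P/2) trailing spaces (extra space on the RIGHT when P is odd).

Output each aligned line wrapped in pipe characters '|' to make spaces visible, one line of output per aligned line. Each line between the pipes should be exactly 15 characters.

Line 1: ['snow', 'to', 'display'] (min_width=15, slack=0)
Line 2: ['they', 'bedroom'] (min_width=12, slack=3)
Line 3: ['rain', 'dolphin', 'a'] (min_width=14, slack=1)
Line 4: ['large'] (min_width=5, slack=10)

Answer: |snow to display|
| they bedroom  |
|rain dolphin a |
|     large     |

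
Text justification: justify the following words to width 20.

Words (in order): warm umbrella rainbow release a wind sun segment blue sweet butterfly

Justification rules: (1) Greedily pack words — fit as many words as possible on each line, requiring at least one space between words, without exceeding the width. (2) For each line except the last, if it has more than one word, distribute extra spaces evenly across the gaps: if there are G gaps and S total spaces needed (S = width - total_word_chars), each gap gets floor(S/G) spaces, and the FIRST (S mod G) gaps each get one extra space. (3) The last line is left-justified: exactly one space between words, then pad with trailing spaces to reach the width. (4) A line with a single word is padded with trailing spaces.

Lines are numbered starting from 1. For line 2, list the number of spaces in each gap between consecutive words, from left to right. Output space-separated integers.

Answer: 3 2

Derivation:
Line 1: ['warm', 'umbrella'] (min_width=13, slack=7)
Line 2: ['rainbow', 'release', 'a'] (min_width=17, slack=3)
Line 3: ['wind', 'sun', 'segment'] (min_width=16, slack=4)
Line 4: ['blue', 'sweet', 'butterfly'] (min_width=20, slack=0)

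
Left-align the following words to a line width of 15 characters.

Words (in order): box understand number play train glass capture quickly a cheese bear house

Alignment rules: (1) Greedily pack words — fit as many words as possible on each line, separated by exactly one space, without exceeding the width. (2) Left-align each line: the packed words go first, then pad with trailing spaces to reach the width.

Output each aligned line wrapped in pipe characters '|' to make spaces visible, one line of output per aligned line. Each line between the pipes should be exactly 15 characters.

Line 1: ['box', 'understand'] (min_width=14, slack=1)
Line 2: ['number', 'play'] (min_width=11, slack=4)
Line 3: ['train', 'glass'] (min_width=11, slack=4)
Line 4: ['capture', 'quickly'] (min_width=15, slack=0)
Line 5: ['a', 'cheese', 'bear'] (min_width=13, slack=2)
Line 6: ['house'] (min_width=5, slack=10)

Answer: |box understand |
|number play    |
|train glass    |
|capture quickly|
|a cheese bear  |
|house          |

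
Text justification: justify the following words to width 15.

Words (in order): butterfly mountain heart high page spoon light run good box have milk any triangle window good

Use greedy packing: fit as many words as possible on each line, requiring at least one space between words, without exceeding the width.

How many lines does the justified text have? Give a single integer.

Answer: 7

Derivation:
Line 1: ['butterfly'] (min_width=9, slack=6)
Line 2: ['mountain', 'heart'] (min_width=14, slack=1)
Line 3: ['high', 'page', 'spoon'] (min_width=15, slack=0)
Line 4: ['light', 'run', 'good'] (min_width=14, slack=1)
Line 5: ['box', 'have', 'milk'] (min_width=13, slack=2)
Line 6: ['any', 'triangle'] (min_width=12, slack=3)
Line 7: ['window', 'good'] (min_width=11, slack=4)
Total lines: 7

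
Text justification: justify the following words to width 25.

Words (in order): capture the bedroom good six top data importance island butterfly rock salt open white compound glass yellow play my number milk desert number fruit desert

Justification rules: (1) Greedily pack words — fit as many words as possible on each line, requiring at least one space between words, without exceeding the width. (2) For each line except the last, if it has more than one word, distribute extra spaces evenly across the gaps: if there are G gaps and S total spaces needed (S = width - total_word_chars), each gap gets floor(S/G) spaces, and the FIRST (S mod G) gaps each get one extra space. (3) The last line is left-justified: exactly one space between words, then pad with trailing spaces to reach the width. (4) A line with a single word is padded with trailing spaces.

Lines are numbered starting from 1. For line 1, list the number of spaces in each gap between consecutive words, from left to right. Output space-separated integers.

Answer: 2 1 1

Derivation:
Line 1: ['capture', 'the', 'bedroom', 'good'] (min_width=24, slack=1)
Line 2: ['six', 'top', 'data', 'importance'] (min_width=23, slack=2)
Line 3: ['island', 'butterfly', 'rock'] (min_width=21, slack=4)
Line 4: ['salt', 'open', 'white', 'compound'] (min_width=24, slack=1)
Line 5: ['glass', 'yellow', 'play', 'my'] (min_width=20, slack=5)
Line 6: ['number', 'milk', 'desert', 'number'] (min_width=25, slack=0)
Line 7: ['fruit', 'desert'] (min_width=12, slack=13)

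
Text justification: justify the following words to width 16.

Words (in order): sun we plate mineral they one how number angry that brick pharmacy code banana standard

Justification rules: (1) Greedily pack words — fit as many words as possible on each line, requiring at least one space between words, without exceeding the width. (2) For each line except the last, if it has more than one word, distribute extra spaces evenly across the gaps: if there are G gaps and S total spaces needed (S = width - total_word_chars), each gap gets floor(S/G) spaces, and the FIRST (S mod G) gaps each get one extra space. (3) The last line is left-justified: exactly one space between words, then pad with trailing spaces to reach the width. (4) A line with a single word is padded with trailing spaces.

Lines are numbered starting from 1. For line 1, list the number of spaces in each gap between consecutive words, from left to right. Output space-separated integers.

Answer: 3 3

Derivation:
Line 1: ['sun', 'we', 'plate'] (min_width=12, slack=4)
Line 2: ['mineral', 'they', 'one'] (min_width=16, slack=0)
Line 3: ['how', 'number', 'angry'] (min_width=16, slack=0)
Line 4: ['that', 'brick'] (min_width=10, slack=6)
Line 5: ['pharmacy', 'code'] (min_width=13, slack=3)
Line 6: ['banana', 'standard'] (min_width=15, slack=1)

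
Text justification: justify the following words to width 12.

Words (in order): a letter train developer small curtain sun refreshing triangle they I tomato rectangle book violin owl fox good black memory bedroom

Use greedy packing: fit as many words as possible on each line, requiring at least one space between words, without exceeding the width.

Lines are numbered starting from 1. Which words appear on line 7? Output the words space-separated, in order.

Line 1: ['a', 'letter'] (min_width=8, slack=4)
Line 2: ['train'] (min_width=5, slack=7)
Line 3: ['developer'] (min_width=9, slack=3)
Line 4: ['small'] (min_width=5, slack=7)
Line 5: ['curtain', 'sun'] (min_width=11, slack=1)
Line 6: ['refreshing'] (min_width=10, slack=2)
Line 7: ['triangle'] (min_width=8, slack=4)
Line 8: ['they', 'I'] (min_width=6, slack=6)
Line 9: ['tomato'] (min_width=6, slack=6)
Line 10: ['rectangle'] (min_width=9, slack=3)
Line 11: ['book', 'violin'] (min_width=11, slack=1)
Line 12: ['owl', 'fox', 'good'] (min_width=12, slack=0)
Line 13: ['black', 'memory'] (min_width=12, slack=0)
Line 14: ['bedroom'] (min_width=7, slack=5)

Answer: triangle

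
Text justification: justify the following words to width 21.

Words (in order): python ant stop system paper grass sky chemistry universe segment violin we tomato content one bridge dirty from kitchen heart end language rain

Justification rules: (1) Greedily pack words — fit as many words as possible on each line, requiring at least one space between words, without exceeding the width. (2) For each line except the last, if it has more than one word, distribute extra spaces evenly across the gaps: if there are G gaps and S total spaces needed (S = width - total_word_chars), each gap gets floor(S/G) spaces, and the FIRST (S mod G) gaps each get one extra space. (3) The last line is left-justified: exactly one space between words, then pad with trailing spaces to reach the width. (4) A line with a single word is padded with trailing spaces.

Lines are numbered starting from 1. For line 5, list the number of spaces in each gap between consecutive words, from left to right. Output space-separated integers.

Answer: 4 3

Derivation:
Line 1: ['python', 'ant', 'stop'] (min_width=15, slack=6)
Line 2: ['system', 'paper', 'grass'] (min_width=18, slack=3)
Line 3: ['sky', 'chemistry'] (min_width=13, slack=8)
Line 4: ['universe', 'segment'] (min_width=16, slack=5)
Line 5: ['violin', 'we', 'tomato'] (min_width=16, slack=5)
Line 6: ['content', 'one', 'bridge'] (min_width=18, slack=3)
Line 7: ['dirty', 'from', 'kitchen'] (min_width=18, slack=3)
Line 8: ['heart', 'end', 'language'] (min_width=18, slack=3)
Line 9: ['rain'] (min_width=4, slack=17)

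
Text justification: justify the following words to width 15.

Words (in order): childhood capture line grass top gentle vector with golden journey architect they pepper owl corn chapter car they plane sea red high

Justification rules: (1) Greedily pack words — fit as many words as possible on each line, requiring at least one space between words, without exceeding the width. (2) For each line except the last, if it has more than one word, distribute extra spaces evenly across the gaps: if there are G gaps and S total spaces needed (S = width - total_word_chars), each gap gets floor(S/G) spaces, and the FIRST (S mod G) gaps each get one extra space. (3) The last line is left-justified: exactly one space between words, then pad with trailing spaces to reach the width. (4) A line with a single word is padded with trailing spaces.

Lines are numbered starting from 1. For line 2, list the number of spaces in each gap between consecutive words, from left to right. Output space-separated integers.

Line 1: ['childhood'] (min_width=9, slack=6)
Line 2: ['capture', 'line'] (min_width=12, slack=3)
Line 3: ['grass', 'top'] (min_width=9, slack=6)
Line 4: ['gentle', 'vector'] (min_width=13, slack=2)
Line 5: ['with', 'golden'] (min_width=11, slack=4)
Line 6: ['journey'] (min_width=7, slack=8)
Line 7: ['architect', 'they'] (min_width=14, slack=1)
Line 8: ['pepper', 'owl', 'corn'] (min_width=15, slack=0)
Line 9: ['chapter', 'car'] (min_width=11, slack=4)
Line 10: ['they', 'plane', 'sea'] (min_width=14, slack=1)
Line 11: ['red', 'high'] (min_width=8, slack=7)

Answer: 4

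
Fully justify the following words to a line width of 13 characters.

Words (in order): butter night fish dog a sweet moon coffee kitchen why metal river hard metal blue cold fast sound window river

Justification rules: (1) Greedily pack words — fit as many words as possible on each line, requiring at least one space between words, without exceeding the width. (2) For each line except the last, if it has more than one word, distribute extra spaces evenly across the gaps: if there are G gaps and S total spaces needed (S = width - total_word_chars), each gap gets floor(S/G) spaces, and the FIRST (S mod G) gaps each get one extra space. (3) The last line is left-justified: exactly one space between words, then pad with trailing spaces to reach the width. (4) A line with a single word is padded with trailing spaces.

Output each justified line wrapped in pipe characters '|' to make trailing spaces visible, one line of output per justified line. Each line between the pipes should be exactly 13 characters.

Line 1: ['butter', 'night'] (min_width=12, slack=1)
Line 2: ['fish', 'dog', 'a'] (min_width=10, slack=3)
Line 3: ['sweet', 'moon'] (min_width=10, slack=3)
Line 4: ['coffee'] (min_width=6, slack=7)
Line 5: ['kitchen', 'why'] (min_width=11, slack=2)
Line 6: ['metal', 'river'] (min_width=11, slack=2)
Line 7: ['hard', 'metal'] (min_width=10, slack=3)
Line 8: ['blue', 'cold'] (min_width=9, slack=4)
Line 9: ['fast', 'sound'] (min_width=10, slack=3)
Line 10: ['window', 'river'] (min_width=12, slack=1)

Answer: |butter  night|
|fish   dog  a|
|sweet    moon|
|coffee       |
|kitchen   why|
|metal   river|
|hard    metal|
|blue     cold|
|fast    sound|
|window river |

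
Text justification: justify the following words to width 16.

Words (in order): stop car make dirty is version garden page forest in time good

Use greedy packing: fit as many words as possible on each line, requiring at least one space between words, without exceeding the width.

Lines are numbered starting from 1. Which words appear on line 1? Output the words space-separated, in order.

Line 1: ['stop', 'car', 'make'] (min_width=13, slack=3)
Line 2: ['dirty', 'is', 'version'] (min_width=16, slack=0)
Line 3: ['garden', 'page'] (min_width=11, slack=5)
Line 4: ['forest', 'in', 'time'] (min_width=14, slack=2)
Line 5: ['good'] (min_width=4, slack=12)

Answer: stop car make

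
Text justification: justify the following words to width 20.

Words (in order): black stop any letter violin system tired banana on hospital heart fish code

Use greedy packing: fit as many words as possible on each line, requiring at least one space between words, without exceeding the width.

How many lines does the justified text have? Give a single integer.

Answer: 5

Derivation:
Line 1: ['black', 'stop', 'any'] (min_width=14, slack=6)
Line 2: ['letter', 'violin', 'system'] (min_width=20, slack=0)
Line 3: ['tired', 'banana', 'on'] (min_width=15, slack=5)
Line 4: ['hospital', 'heart', 'fish'] (min_width=19, slack=1)
Line 5: ['code'] (min_width=4, slack=16)
Total lines: 5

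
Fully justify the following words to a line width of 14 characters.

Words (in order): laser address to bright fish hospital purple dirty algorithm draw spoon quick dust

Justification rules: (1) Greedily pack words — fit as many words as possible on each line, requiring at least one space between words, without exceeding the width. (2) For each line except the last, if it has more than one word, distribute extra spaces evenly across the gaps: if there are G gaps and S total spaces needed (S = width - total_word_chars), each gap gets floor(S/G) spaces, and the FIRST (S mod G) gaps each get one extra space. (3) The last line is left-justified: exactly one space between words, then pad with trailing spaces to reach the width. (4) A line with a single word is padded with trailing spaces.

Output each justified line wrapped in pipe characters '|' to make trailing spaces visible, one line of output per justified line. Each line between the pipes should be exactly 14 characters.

Answer: |laser  address|
|to bright fish|
|hospital      |
|purple   dirty|
|algorithm draw|
|spoon    quick|
|dust          |

Derivation:
Line 1: ['laser', 'address'] (min_width=13, slack=1)
Line 2: ['to', 'bright', 'fish'] (min_width=14, slack=0)
Line 3: ['hospital'] (min_width=8, slack=6)
Line 4: ['purple', 'dirty'] (min_width=12, slack=2)
Line 5: ['algorithm', 'draw'] (min_width=14, slack=0)
Line 6: ['spoon', 'quick'] (min_width=11, slack=3)
Line 7: ['dust'] (min_width=4, slack=10)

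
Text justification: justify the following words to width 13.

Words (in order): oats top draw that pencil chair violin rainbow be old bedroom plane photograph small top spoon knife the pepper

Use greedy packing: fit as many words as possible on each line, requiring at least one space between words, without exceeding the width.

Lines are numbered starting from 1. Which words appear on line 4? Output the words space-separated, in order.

Answer: rainbow be

Derivation:
Line 1: ['oats', 'top', 'draw'] (min_width=13, slack=0)
Line 2: ['that', 'pencil'] (min_width=11, slack=2)
Line 3: ['chair', 'violin'] (min_width=12, slack=1)
Line 4: ['rainbow', 'be'] (min_width=10, slack=3)
Line 5: ['old', 'bedroom'] (min_width=11, slack=2)
Line 6: ['plane'] (min_width=5, slack=8)
Line 7: ['photograph'] (min_width=10, slack=3)
Line 8: ['small', 'top'] (min_width=9, slack=4)
Line 9: ['spoon', 'knife'] (min_width=11, slack=2)
Line 10: ['the', 'pepper'] (min_width=10, slack=3)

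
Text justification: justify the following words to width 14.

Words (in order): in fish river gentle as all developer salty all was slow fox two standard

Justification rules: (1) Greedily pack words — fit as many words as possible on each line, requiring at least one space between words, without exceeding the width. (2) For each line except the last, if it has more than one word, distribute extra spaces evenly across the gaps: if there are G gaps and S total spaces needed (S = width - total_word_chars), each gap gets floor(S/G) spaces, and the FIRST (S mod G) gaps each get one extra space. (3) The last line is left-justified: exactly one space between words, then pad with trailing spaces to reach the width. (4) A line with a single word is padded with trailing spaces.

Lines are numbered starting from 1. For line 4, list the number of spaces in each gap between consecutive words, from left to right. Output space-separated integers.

Answer: 2 1

Derivation:
Line 1: ['in', 'fish', 'river'] (min_width=13, slack=1)
Line 2: ['gentle', 'as', 'all'] (min_width=13, slack=1)
Line 3: ['developer'] (min_width=9, slack=5)
Line 4: ['salty', 'all', 'was'] (min_width=13, slack=1)
Line 5: ['slow', 'fox', 'two'] (min_width=12, slack=2)
Line 6: ['standard'] (min_width=8, slack=6)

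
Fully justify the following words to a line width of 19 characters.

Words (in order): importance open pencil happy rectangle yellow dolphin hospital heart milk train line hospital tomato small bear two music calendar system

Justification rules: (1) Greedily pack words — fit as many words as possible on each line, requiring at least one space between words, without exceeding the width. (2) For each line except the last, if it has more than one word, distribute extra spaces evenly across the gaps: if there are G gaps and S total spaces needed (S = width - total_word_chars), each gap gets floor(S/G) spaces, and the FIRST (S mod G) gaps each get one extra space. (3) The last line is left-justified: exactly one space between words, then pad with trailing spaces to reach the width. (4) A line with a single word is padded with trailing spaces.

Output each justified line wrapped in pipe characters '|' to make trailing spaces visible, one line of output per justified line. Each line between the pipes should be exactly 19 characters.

Answer: |importance     open|
|pencil        happy|
|rectangle    yellow|
|dolphin    hospital|
|heart   milk  train|
|line       hospital|
|tomato  small  bear|
|two  music calendar|
|system             |

Derivation:
Line 1: ['importance', 'open'] (min_width=15, slack=4)
Line 2: ['pencil', 'happy'] (min_width=12, slack=7)
Line 3: ['rectangle', 'yellow'] (min_width=16, slack=3)
Line 4: ['dolphin', 'hospital'] (min_width=16, slack=3)
Line 5: ['heart', 'milk', 'train'] (min_width=16, slack=3)
Line 6: ['line', 'hospital'] (min_width=13, slack=6)
Line 7: ['tomato', 'small', 'bear'] (min_width=17, slack=2)
Line 8: ['two', 'music', 'calendar'] (min_width=18, slack=1)
Line 9: ['system'] (min_width=6, slack=13)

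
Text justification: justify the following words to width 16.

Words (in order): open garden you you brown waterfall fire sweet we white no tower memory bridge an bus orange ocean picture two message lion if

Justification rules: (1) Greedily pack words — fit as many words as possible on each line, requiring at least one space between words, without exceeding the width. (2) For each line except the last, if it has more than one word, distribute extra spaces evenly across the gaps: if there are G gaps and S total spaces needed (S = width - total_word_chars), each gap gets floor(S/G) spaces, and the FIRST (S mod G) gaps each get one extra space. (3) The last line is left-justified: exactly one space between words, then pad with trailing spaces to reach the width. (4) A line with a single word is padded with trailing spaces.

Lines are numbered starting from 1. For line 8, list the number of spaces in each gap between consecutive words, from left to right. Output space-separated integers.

Answer: 6

Derivation:
Line 1: ['open', 'garden', 'you'] (min_width=15, slack=1)
Line 2: ['you', 'brown'] (min_width=9, slack=7)
Line 3: ['waterfall', 'fire'] (min_width=14, slack=2)
Line 4: ['sweet', 'we', 'white'] (min_width=14, slack=2)
Line 5: ['no', 'tower', 'memory'] (min_width=15, slack=1)
Line 6: ['bridge', 'an', 'bus'] (min_width=13, slack=3)
Line 7: ['orange', 'ocean'] (min_width=12, slack=4)
Line 8: ['picture', 'two'] (min_width=11, slack=5)
Line 9: ['message', 'lion', 'if'] (min_width=15, slack=1)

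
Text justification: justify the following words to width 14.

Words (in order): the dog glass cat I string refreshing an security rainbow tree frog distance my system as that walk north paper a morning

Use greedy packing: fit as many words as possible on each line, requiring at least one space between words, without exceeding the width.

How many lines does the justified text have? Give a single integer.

Answer: 10

Derivation:
Line 1: ['the', 'dog', 'glass'] (min_width=13, slack=1)
Line 2: ['cat', 'I', 'string'] (min_width=12, slack=2)
Line 3: ['refreshing', 'an'] (min_width=13, slack=1)
Line 4: ['security'] (min_width=8, slack=6)
Line 5: ['rainbow', 'tree'] (min_width=12, slack=2)
Line 6: ['frog', 'distance'] (min_width=13, slack=1)
Line 7: ['my', 'system', 'as'] (min_width=12, slack=2)
Line 8: ['that', 'walk'] (min_width=9, slack=5)
Line 9: ['north', 'paper', 'a'] (min_width=13, slack=1)
Line 10: ['morning'] (min_width=7, slack=7)
Total lines: 10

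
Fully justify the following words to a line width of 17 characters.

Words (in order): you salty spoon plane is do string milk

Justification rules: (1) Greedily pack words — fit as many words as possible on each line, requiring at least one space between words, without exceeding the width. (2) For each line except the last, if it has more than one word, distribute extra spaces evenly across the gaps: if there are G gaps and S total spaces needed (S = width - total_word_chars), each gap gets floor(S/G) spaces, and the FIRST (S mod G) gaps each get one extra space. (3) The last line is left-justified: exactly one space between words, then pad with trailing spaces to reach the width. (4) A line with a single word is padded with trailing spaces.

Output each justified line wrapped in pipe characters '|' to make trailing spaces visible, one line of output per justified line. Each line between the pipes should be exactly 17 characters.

Line 1: ['you', 'salty', 'spoon'] (min_width=15, slack=2)
Line 2: ['plane', 'is', 'do'] (min_width=11, slack=6)
Line 3: ['string', 'milk'] (min_width=11, slack=6)

Answer: |you  salty  spoon|
|plane    is    do|
|string milk      |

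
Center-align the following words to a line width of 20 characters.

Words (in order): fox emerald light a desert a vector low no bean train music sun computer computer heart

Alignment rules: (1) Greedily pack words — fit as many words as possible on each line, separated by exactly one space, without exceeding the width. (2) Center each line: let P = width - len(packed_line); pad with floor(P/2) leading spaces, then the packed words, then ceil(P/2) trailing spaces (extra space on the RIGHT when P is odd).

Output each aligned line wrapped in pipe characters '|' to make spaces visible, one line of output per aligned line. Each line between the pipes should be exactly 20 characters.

Answer: |fox emerald light a |
|desert a vector low |
|no bean train music |
|    sun computer    |
|   computer heart   |

Derivation:
Line 1: ['fox', 'emerald', 'light', 'a'] (min_width=19, slack=1)
Line 2: ['desert', 'a', 'vector', 'low'] (min_width=19, slack=1)
Line 3: ['no', 'bean', 'train', 'music'] (min_width=19, slack=1)
Line 4: ['sun', 'computer'] (min_width=12, slack=8)
Line 5: ['computer', 'heart'] (min_width=14, slack=6)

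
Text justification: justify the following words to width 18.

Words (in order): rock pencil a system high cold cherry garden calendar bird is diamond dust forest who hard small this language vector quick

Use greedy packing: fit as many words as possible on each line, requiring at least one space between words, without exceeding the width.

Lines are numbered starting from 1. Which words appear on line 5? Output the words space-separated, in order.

Line 1: ['rock', 'pencil', 'a'] (min_width=13, slack=5)
Line 2: ['system', 'high', 'cold'] (min_width=16, slack=2)
Line 3: ['cherry', 'garden'] (min_width=13, slack=5)
Line 4: ['calendar', 'bird', 'is'] (min_width=16, slack=2)
Line 5: ['diamond', 'dust'] (min_width=12, slack=6)
Line 6: ['forest', 'who', 'hard'] (min_width=15, slack=3)
Line 7: ['small', 'this'] (min_width=10, slack=8)
Line 8: ['language', 'vector'] (min_width=15, slack=3)
Line 9: ['quick'] (min_width=5, slack=13)

Answer: diamond dust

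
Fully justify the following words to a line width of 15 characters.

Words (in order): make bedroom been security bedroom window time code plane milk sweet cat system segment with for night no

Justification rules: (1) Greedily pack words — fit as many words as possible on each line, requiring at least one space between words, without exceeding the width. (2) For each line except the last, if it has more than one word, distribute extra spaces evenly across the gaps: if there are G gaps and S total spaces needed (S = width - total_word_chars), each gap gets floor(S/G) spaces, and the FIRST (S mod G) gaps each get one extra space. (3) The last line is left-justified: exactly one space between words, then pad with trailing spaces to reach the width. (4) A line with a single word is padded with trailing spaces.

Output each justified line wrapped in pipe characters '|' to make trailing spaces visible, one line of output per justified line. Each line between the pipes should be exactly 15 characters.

Line 1: ['make', 'bedroom'] (min_width=12, slack=3)
Line 2: ['been', 'security'] (min_width=13, slack=2)
Line 3: ['bedroom', 'window'] (min_width=14, slack=1)
Line 4: ['time', 'code', 'plane'] (min_width=15, slack=0)
Line 5: ['milk', 'sweet', 'cat'] (min_width=14, slack=1)
Line 6: ['system', 'segment'] (min_width=14, slack=1)
Line 7: ['with', 'for', 'night'] (min_width=14, slack=1)
Line 8: ['no'] (min_width=2, slack=13)

Answer: |make    bedroom|
|been   security|
|bedroom  window|
|time code plane|
|milk  sweet cat|
|system  segment|
|with  for night|
|no             |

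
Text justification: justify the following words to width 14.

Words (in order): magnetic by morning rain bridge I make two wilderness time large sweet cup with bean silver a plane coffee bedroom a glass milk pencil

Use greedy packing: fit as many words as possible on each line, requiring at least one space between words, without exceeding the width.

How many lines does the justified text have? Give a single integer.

Line 1: ['magnetic', 'by'] (min_width=11, slack=3)
Line 2: ['morning', 'rain'] (min_width=12, slack=2)
Line 3: ['bridge', 'I', 'make'] (min_width=13, slack=1)
Line 4: ['two', 'wilderness'] (min_width=14, slack=0)
Line 5: ['time', 'large'] (min_width=10, slack=4)
Line 6: ['sweet', 'cup', 'with'] (min_width=14, slack=0)
Line 7: ['bean', 'silver', 'a'] (min_width=13, slack=1)
Line 8: ['plane', 'coffee'] (min_width=12, slack=2)
Line 9: ['bedroom', 'a'] (min_width=9, slack=5)
Line 10: ['glass', 'milk'] (min_width=10, slack=4)
Line 11: ['pencil'] (min_width=6, slack=8)
Total lines: 11

Answer: 11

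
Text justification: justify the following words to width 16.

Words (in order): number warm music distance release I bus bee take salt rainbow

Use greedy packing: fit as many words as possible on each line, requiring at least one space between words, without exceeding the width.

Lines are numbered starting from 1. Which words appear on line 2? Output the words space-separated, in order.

Answer: music distance

Derivation:
Line 1: ['number', 'warm'] (min_width=11, slack=5)
Line 2: ['music', 'distance'] (min_width=14, slack=2)
Line 3: ['release', 'I', 'bus'] (min_width=13, slack=3)
Line 4: ['bee', 'take', 'salt'] (min_width=13, slack=3)
Line 5: ['rainbow'] (min_width=7, slack=9)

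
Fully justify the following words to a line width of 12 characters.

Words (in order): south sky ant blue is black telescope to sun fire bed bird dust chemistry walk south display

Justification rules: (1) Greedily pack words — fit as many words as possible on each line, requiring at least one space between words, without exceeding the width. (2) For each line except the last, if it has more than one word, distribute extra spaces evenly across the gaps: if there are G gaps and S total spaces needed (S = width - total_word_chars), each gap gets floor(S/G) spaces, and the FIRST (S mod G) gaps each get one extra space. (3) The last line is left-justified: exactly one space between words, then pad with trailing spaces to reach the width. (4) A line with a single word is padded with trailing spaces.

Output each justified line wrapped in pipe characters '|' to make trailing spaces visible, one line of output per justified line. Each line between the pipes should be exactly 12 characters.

Answer: |south    sky|
|ant  blue is|
|black       |
|telescope to|
|sun fire bed|
|bird    dust|
|chemistry   |
|walk   south|
|display     |

Derivation:
Line 1: ['south', 'sky'] (min_width=9, slack=3)
Line 2: ['ant', 'blue', 'is'] (min_width=11, slack=1)
Line 3: ['black'] (min_width=5, slack=7)
Line 4: ['telescope', 'to'] (min_width=12, slack=0)
Line 5: ['sun', 'fire', 'bed'] (min_width=12, slack=0)
Line 6: ['bird', 'dust'] (min_width=9, slack=3)
Line 7: ['chemistry'] (min_width=9, slack=3)
Line 8: ['walk', 'south'] (min_width=10, slack=2)
Line 9: ['display'] (min_width=7, slack=5)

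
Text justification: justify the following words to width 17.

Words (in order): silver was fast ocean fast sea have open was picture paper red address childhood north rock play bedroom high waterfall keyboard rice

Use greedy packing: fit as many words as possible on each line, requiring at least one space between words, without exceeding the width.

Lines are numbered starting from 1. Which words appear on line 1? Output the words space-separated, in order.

Line 1: ['silver', 'was', 'fast'] (min_width=15, slack=2)
Line 2: ['ocean', 'fast', 'sea'] (min_width=14, slack=3)
Line 3: ['have', 'open', 'was'] (min_width=13, slack=4)
Line 4: ['picture', 'paper', 'red'] (min_width=17, slack=0)
Line 5: ['address', 'childhood'] (min_width=17, slack=0)
Line 6: ['north', 'rock', 'play'] (min_width=15, slack=2)
Line 7: ['bedroom', 'high'] (min_width=12, slack=5)
Line 8: ['waterfall'] (min_width=9, slack=8)
Line 9: ['keyboard', 'rice'] (min_width=13, slack=4)

Answer: silver was fast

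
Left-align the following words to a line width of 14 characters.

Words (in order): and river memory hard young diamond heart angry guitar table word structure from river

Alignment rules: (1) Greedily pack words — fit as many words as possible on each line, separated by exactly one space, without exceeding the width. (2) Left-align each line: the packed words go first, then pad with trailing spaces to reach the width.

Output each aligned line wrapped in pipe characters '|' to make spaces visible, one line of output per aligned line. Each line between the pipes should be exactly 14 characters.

Line 1: ['and', 'river'] (min_width=9, slack=5)
Line 2: ['memory', 'hard'] (min_width=11, slack=3)
Line 3: ['young', 'diamond'] (min_width=13, slack=1)
Line 4: ['heart', 'angry'] (min_width=11, slack=3)
Line 5: ['guitar', 'table'] (min_width=12, slack=2)
Line 6: ['word', 'structure'] (min_width=14, slack=0)
Line 7: ['from', 'river'] (min_width=10, slack=4)

Answer: |and river     |
|memory hard   |
|young diamond |
|heart angry   |
|guitar table  |
|word structure|
|from river    |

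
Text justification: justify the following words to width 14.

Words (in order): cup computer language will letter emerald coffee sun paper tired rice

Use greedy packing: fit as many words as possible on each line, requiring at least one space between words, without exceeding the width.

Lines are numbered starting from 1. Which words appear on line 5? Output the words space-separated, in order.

Answer: paper tired

Derivation:
Line 1: ['cup', 'computer'] (min_width=12, slack=2)
Line 2: ['language', 'will'] (min_width=13, slack=1)
Line 3: ['letter', 'emerald'] (min_width=14, slack=0)
Line 4: ['coffee', 'sun'] (min_width=10, slack=4)
Line 5: ['paper', 'tired'] (min_width=11, slack=3)
Line 6: ['rice'] (min_width=4, slack=10)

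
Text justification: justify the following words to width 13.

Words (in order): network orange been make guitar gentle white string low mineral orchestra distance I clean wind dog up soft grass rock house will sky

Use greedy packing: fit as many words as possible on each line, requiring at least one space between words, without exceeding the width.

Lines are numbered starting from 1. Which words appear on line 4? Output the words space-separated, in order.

Answer: gentle white

Derivation:
Line 1: ['network'] (min_width=7, slack=6)
Line 2: ['orange', 'been'] (min_width=11, slack=2)
Line 3: ['make', 'guitar'] (min_width=11, slack=2)
Line 4: ['gentle', 'white'] (min_width=12, slack=1)
Line 5: ['string', 'low'] (min_width=10, slack=3)
Line 6: ['mineral'] (min_width=7, slack=6)
Line 7: ['orchestra'] (min_width=9, slack=4)
Line 8: ['distance', 'I'] (min_width=10, slack=3)
Line 9: ['clean', 'wind'] (min_width=10, slack=3)
Line 10: ['dog', 'up', 'soft'] (min_width=11, slack=2)
Line 11: ['grass', 'rock'] (min_width=10, slack=3)
Line 12: ['house', 'will'] (min_width=10, slack=3)
Line 13: ['sky'] (min_width=3, slack=10)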